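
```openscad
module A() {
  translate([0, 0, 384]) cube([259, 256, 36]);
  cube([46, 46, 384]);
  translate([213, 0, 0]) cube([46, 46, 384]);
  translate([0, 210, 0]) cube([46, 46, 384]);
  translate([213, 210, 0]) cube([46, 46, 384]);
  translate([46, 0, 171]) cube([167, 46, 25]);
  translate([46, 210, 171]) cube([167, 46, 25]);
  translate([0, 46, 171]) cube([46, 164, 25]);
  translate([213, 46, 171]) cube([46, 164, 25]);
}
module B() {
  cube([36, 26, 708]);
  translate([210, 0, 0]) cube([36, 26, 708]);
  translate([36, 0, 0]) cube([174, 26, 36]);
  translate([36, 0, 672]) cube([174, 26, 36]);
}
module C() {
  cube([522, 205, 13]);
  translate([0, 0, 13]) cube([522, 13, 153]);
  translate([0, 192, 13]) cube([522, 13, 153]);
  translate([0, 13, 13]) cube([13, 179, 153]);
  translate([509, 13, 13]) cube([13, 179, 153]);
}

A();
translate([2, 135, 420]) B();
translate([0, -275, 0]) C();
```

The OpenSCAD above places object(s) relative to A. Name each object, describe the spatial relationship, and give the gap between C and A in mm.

The open box's nearest face is 70 mm from the stool's −y face.

A is a stool. B is a picture frame. C is an open box. The picture frame is on top of the stool. The open box is on the floor beside the stool on its −y side. The gap between the open box and the stool is 70 mm.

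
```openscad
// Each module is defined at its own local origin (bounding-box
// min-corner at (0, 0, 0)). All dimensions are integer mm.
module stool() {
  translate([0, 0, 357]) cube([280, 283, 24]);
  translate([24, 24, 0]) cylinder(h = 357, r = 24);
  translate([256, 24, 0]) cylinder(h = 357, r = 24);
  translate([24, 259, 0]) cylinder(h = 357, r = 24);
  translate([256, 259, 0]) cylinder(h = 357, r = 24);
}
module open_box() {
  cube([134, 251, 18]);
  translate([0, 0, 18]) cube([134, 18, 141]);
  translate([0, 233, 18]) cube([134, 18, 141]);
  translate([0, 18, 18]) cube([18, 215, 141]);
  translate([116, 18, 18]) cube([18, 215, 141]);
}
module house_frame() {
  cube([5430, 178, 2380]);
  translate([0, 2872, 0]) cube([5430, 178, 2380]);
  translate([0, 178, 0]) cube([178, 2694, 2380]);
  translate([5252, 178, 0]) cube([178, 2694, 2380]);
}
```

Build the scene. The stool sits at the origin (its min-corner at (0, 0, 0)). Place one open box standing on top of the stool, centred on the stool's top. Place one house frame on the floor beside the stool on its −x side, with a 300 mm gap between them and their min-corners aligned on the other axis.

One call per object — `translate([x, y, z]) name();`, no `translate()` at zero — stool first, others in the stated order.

stool();
translate([73, 16, 381]) open_box();
translate([-5730, 0, 0]) house_frame();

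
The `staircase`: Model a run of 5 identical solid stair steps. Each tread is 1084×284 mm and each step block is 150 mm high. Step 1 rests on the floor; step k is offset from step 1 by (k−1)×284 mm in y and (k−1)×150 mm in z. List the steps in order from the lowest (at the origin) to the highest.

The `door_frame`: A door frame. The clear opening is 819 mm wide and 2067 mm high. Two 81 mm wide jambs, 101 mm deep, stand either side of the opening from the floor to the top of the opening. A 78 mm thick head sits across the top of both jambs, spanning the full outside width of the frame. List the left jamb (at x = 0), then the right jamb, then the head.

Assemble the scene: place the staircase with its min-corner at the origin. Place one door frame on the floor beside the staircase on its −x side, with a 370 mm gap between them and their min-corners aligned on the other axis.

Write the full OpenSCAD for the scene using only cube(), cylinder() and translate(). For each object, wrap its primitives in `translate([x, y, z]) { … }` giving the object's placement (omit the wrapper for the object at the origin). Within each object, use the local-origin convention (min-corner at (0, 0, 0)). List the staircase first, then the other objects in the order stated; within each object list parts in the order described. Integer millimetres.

cube([1084, 284, 150]);
translate([0, 284, 150]) cube([1084, 284, 150]);
translate([0, 568, 300]) cube([1084, 284, 150]);
translate([0, 852, 450]) cube([1084, 284, 150]);
translate([0, 1136, 600]) cube([1084, 284, 150]);
translate([-1351, 0, 0]) {
  cube([81, 101, 2067]);
  translate([900, 0, 0]) cube([81, 101, 2067]);
  translate([0, 0, 2067]) cube([981, 101, 78]);
}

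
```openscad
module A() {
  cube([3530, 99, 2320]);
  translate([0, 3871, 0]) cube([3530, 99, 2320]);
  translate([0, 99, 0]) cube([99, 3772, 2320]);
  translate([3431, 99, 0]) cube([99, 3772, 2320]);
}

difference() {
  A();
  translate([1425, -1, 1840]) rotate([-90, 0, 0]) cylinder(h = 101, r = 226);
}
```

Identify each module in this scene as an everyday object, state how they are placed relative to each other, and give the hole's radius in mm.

The subtracted cylinder has r = 226 mm.

A is a house frame. The house frame has a circular hole through its front wall. The hole's radius is 226 mm.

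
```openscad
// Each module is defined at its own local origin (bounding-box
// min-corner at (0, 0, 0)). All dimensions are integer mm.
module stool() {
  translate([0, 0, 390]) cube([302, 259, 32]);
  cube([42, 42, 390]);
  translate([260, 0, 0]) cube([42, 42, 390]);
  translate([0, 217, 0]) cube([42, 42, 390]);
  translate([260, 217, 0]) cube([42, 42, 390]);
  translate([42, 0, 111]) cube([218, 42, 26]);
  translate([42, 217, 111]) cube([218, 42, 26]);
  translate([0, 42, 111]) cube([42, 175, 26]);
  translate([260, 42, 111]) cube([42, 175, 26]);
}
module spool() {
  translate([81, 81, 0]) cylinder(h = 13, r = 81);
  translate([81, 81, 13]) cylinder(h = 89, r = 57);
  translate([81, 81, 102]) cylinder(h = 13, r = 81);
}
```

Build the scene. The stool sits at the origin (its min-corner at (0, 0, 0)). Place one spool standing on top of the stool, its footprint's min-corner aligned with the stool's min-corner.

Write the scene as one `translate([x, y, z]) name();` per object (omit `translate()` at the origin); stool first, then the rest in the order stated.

stool();
translate([0, 0, 422]) spool();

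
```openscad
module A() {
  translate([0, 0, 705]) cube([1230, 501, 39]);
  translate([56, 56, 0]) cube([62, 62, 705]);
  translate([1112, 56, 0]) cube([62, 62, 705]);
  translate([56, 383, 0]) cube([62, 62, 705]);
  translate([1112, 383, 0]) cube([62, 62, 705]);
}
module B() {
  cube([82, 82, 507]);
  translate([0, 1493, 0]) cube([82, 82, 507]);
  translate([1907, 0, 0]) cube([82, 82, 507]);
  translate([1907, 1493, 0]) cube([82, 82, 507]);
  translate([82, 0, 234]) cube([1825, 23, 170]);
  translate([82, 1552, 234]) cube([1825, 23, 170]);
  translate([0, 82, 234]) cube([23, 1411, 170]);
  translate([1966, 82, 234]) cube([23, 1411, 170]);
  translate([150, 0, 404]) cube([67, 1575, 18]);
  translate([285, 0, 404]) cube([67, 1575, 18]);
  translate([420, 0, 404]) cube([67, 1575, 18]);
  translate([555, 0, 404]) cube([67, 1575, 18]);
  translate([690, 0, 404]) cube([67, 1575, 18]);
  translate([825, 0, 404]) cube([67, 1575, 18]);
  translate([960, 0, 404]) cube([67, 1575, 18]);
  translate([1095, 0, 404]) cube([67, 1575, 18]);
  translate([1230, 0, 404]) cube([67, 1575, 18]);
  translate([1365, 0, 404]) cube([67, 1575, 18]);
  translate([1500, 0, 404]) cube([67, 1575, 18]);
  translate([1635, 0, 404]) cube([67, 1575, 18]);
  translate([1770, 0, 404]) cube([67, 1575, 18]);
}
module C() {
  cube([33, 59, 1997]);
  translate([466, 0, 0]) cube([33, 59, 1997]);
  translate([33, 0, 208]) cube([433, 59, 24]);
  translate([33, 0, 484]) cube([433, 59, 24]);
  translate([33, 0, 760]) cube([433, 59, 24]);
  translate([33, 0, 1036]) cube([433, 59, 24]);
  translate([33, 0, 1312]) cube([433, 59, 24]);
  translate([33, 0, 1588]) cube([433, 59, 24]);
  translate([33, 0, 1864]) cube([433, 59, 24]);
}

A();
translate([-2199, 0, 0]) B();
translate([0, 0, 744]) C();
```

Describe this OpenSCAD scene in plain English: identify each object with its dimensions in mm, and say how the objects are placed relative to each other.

A is a table with a 1230×501 mm rectangular top, 39 mm thick, top surface at z = 744 mm, supported by four 62×62 mm square legs, each inset 56 mm from the nearest pair of top edges, running from the floor.

B is a bed frame 1989 mm long (x) by 1575 mm wide (y). Four 82×82 mm corner posts, 507 mm tall, at the corners of the footprint. Four rails of 23 mm thickness and 170 mm height run between adjacent posts with their undersides at z = 234 mm, their outer faces flush with the outside of the frame (the two x-running rails run between the posts' inner faces; the two y-running rails run between the posts' inner faces). 13 slats, each 67 mm wide (x) and 18 mm thick, lie across the top of the two x-running rails, running the full 1575 mm width of the frame in y; the slats are evenly spaced along x between the inner faces of the end posts with equal gaps (rounded down to the nearest mm) at the −x end and between each pair — any rounding remainder accumulates at the +x end.

C is a straight ladder. Two 33×59 mm vertical rails, 1997 mm tall, stand 499 mm apart (outside-to-outside) with their front faces coplanar on the −y side. 7 rungs, each 59 mm deep and 24 mm tall, span between the inner faces of the rails, front faces flush with the rails. The lowest rung's underside is at z = 208 mm and rungs are spaced 276 mm apart (underside to underside).

The bed frame is on the floor beside the table on its −x side. The ladder is on top of the table.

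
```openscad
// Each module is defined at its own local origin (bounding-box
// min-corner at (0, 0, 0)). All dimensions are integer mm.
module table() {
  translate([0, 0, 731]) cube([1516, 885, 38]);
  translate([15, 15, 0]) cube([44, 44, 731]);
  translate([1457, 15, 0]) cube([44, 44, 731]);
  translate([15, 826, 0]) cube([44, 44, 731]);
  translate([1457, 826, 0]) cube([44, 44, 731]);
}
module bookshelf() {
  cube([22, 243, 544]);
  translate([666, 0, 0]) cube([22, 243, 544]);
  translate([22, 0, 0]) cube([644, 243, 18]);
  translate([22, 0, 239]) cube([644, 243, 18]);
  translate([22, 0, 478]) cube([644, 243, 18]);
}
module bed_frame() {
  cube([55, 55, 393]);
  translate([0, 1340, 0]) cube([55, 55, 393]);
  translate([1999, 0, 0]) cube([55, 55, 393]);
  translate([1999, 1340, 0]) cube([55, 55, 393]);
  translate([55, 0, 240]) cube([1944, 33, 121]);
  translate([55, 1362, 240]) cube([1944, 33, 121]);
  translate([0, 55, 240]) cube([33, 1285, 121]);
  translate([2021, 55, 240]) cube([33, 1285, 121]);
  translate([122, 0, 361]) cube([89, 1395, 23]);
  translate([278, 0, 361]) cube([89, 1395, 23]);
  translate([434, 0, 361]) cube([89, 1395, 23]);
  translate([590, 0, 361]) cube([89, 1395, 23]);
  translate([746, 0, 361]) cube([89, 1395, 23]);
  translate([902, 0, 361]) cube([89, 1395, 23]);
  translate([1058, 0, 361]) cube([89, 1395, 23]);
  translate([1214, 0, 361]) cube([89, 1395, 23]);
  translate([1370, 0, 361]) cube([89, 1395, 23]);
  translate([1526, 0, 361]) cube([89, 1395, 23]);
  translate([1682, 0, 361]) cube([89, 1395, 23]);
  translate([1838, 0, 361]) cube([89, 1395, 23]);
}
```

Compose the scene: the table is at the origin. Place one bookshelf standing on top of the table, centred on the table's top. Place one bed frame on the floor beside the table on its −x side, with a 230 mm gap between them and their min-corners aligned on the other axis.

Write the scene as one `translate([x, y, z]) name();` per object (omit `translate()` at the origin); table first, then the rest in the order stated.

table();
translate([414, 321, 769]) bookshelf();
translate([-2284, 0, 0]) bed_frame();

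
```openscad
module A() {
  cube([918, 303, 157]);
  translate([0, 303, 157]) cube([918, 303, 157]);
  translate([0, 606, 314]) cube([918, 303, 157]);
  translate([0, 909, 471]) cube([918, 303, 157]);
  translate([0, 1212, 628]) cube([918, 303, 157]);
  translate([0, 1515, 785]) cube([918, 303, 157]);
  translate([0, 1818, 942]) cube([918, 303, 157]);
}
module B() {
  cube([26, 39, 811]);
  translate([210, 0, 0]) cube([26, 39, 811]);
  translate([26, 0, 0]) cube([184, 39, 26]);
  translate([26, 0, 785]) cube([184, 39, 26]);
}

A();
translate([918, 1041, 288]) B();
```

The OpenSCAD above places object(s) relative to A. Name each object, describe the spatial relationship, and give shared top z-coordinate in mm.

A is a staircase. B is a picture frame. The picture frame is beside the staircase with their tops flush at z = 1099. The shared top z-coordinate is 1099 mm.

Both tops at z = 1099 mm.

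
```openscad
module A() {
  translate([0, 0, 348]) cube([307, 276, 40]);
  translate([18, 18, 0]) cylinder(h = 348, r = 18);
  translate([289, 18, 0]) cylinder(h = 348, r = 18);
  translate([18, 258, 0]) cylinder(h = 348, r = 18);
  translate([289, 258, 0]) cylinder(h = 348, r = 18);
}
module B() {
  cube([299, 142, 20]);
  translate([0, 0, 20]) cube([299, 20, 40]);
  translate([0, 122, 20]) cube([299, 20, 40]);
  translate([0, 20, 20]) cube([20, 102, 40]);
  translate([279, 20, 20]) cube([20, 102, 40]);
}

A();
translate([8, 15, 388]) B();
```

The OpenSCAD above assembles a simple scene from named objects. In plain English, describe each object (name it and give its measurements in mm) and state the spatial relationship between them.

A is a simple wooden stool: a rectangular seat 307 mm (x) by 276 mm (y), 40 mm thick, top face at z = 388 mm, on four round legs, each 36 mm in diameter. The legs rest on z = 0, each leg's axis is inset half a diameter from the nearest pair of seat edges (so the leg's bounding box is flush with the corner).

B is an open-topped rectangular box: outside dimensions 299×142×60 mm, with a uniform wall and base thickness of 20 mm. The base is a full 299×142 slab on the floor; four walls sit on top of the base. The front and back walls (the −y and +y sides) span the full width; the two side walls fit between them.

The open box is on top of the stool.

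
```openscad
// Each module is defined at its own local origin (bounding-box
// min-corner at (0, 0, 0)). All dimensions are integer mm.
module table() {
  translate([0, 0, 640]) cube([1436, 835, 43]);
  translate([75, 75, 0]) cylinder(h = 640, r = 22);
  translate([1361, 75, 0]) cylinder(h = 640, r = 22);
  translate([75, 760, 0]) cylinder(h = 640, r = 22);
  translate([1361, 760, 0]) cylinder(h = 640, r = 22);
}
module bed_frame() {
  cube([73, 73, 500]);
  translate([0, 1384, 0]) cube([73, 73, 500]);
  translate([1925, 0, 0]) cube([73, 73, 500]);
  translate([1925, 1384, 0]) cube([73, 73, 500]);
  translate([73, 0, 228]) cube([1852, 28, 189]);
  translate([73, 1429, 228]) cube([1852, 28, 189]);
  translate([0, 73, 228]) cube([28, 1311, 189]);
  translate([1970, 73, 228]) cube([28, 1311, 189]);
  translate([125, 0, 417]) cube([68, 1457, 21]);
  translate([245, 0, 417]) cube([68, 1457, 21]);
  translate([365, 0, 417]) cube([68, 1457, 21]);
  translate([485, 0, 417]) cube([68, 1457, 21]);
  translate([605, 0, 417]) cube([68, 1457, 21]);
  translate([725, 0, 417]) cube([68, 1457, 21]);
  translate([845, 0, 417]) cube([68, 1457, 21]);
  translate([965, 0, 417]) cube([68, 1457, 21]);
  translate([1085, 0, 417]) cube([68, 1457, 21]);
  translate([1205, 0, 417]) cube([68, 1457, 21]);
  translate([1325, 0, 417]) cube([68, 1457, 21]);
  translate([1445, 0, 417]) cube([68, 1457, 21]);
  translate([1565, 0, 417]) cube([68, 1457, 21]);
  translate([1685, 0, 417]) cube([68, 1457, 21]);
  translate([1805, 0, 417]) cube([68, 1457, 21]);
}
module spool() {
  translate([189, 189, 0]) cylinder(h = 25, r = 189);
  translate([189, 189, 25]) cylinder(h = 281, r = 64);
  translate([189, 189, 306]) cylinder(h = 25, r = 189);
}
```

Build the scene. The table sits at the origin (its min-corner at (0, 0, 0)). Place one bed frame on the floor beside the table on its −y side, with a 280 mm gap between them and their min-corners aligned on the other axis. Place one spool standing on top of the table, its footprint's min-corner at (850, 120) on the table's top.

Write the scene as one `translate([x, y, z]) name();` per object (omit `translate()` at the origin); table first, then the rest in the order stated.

table();
translate([0, -1737, 0]) bed_frame();
translate([850, 120, 683]) spool();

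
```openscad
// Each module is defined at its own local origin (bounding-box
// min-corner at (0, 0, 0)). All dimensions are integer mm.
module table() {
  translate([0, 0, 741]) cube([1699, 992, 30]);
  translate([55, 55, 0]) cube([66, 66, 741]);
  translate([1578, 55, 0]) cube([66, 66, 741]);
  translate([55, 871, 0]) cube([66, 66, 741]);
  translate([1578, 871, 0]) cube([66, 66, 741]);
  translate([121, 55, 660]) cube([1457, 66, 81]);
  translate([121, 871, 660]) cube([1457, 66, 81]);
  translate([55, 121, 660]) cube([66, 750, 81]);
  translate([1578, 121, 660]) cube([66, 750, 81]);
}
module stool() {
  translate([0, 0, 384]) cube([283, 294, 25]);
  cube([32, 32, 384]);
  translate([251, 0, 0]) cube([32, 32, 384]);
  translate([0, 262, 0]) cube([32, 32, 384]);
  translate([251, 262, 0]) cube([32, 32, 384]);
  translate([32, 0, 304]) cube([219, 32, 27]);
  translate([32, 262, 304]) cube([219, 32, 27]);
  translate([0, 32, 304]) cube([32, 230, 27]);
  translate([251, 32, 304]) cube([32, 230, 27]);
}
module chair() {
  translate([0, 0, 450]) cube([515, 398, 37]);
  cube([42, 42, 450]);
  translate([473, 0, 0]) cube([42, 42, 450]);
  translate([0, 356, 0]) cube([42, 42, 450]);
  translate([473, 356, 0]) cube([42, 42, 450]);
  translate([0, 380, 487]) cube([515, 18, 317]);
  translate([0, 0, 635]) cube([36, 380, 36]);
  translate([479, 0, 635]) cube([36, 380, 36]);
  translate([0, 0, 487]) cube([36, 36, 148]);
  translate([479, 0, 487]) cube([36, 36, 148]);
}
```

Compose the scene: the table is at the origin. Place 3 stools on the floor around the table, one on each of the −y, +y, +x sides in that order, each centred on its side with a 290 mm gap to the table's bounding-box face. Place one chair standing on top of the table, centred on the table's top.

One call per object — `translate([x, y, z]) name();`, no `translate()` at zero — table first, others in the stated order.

table();
translate([708, -584, 0]) stool();
translate([708, 1282, 0]) stool();
translate([1989, 349, 0]) stool();
translate([592, 297, 771]) chair();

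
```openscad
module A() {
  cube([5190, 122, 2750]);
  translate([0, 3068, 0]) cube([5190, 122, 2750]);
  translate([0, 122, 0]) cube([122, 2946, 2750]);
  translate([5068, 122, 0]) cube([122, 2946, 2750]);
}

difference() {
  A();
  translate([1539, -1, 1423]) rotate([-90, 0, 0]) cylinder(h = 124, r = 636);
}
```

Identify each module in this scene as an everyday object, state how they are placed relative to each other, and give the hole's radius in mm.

A is a house frame. The house frame has a circular hole through its front wall. The hole's radius is 636 mm.

The subtracted cylinder has r = 636 mm.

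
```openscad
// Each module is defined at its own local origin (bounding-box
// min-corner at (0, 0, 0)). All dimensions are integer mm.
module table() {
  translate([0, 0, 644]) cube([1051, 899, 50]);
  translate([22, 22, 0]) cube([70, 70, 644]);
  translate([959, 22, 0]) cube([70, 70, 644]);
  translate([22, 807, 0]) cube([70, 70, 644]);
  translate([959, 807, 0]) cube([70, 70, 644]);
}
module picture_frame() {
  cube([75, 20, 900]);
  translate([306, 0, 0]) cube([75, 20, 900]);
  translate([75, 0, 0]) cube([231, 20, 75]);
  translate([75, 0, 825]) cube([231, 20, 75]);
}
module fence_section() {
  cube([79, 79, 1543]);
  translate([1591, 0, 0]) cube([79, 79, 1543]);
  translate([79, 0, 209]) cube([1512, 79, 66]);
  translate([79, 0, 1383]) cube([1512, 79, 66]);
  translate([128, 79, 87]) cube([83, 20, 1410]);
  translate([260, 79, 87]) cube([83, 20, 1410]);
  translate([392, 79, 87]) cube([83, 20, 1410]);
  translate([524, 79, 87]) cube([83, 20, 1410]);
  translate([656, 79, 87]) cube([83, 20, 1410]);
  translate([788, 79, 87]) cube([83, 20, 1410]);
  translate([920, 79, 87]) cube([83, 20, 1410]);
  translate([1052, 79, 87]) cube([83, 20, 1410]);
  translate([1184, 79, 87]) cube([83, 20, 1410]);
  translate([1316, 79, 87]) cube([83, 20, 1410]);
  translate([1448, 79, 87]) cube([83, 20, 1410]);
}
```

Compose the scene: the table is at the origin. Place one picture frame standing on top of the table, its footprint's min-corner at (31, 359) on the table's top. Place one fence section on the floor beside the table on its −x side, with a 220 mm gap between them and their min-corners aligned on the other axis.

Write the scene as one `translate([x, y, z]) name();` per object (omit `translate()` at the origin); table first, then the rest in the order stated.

table();
translate([31, 359, 694]) picture_frame();
translate([-1890, 0, 0]) fence_section();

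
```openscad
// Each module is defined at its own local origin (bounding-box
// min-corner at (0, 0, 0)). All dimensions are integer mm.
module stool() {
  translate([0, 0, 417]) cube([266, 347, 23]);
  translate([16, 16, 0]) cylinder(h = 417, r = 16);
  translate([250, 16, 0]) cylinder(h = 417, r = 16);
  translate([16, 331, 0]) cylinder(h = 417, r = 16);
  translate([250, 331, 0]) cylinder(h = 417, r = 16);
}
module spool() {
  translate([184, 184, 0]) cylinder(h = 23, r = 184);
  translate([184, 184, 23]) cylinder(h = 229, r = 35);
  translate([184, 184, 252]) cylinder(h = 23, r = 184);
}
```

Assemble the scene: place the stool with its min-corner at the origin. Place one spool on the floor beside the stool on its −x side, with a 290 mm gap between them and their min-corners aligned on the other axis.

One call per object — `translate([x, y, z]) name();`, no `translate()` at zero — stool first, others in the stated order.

stool();
translate([-658, 0, 0]) spool();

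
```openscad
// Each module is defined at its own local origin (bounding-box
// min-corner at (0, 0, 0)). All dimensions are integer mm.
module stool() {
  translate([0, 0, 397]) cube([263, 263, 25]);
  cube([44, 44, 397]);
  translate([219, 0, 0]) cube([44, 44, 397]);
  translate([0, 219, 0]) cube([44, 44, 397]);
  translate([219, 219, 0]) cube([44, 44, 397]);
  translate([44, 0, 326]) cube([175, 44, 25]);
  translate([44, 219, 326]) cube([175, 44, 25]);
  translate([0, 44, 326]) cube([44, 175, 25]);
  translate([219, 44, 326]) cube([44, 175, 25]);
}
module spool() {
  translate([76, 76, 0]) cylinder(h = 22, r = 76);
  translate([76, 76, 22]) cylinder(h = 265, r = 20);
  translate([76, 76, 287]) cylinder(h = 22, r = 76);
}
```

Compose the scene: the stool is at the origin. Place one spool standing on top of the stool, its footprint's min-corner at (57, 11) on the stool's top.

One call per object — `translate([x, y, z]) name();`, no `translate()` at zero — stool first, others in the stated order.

stool();
translate([57, 11, 422]) spool();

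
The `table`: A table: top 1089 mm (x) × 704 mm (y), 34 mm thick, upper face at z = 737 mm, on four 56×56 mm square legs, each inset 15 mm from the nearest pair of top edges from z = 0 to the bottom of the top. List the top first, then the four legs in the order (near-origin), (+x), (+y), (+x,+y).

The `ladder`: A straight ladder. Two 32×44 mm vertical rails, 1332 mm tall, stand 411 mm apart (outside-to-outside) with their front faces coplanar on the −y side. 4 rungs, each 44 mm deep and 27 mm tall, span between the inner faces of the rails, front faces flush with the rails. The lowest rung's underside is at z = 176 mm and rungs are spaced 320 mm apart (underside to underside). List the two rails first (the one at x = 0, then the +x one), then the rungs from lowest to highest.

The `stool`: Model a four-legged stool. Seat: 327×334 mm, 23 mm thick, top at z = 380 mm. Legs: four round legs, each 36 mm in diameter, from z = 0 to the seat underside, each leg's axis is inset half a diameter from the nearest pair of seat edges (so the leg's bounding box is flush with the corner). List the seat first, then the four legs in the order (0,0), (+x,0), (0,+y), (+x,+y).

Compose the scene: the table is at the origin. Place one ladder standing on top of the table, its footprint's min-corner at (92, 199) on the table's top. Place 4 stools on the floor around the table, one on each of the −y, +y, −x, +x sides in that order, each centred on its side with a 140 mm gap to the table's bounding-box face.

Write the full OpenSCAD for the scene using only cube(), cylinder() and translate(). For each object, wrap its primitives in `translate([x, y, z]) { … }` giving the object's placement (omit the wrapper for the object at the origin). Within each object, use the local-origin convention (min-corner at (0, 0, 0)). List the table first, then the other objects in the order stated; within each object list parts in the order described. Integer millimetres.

translate([0, 0, 703]) cube([1089, 704, 34]);
translate([15, 15, 0]) cube([56, 56, 703]);
translate([1018, 15, 0]) cube([56, 56, 703]);
translate([15, 633, 0]) cube([56, 56, 703]);
translate([1018, 633, 0]) cube([56, 56, 703]);
translate([92, 199, 737]) {
  cube([32, 44, 1332]);
  translate([379, 0, 0]) cube([32, 44, 1332]);
  translate([32, 0, 176]) cube([347, 44, 27]);
  translate([32, 0, 496]) cube([347, 44, 27]);
  translate([32, 0, 816]) cube([347, 44, 27]);
  translate([32, 0, 1136]) cube([347, 44, 27]);
}
translate([381, -474, 0]) {
  translate([0, 0, 357]) cube([327, 334, 23]);
  translate([18, 18, 0]) cylinder(h = 357, r = 18);
  translate([309, 18, 0]) cylinder(h = 357, r = 18);
  translate([18, 316, 0]) cylinder(h = 357, r = 18);
  translate([309, 316, 0]) cylinder(h = 357, r = 18);
}
translate([381, 844, 0]) {
  translate([0, 0, 357]) cube([327, 334, 23]);
  translate([18, 18, 0]) cylinder(h = 357, r = 18);
  translate([309, 18, 0]) cylinder(h = 357, r = 18);
  translate([18, 316, 0]) cylinder(h = 357, r = 18);
  translate([309, 316, 0]) cylinder(h = 357, r = 18);
}
translate([-467, 185, 0]) {
  translate([0, 0, 357]) cube([327, 334, 23]);
  translate([18, 18, 0]) cylinder(h = 357, r = 18);
  translate([309, 18, 0]) cylinder(h = 357, r = 18);
  translate([18, 316, 0]) cylinder(h = 357, r = 18);
  translate([309, 316, 0]) cylinder(h = 357, r = 18);
}
translate([1229, 185, 0]) {
  translate([0, 0, 357]) cube([327, 334, 23]);
  translate([18, 18, 0]) cylinder(h = 357, r = 18);
  translate([309, 18, 0]) cylinder(h = 357, r = 18);
  translate([18, 316, 0]) cylinder(h = 357, r = 18);
  translate([309, 316, 0]) cylinder(h = 357, r = 18);
}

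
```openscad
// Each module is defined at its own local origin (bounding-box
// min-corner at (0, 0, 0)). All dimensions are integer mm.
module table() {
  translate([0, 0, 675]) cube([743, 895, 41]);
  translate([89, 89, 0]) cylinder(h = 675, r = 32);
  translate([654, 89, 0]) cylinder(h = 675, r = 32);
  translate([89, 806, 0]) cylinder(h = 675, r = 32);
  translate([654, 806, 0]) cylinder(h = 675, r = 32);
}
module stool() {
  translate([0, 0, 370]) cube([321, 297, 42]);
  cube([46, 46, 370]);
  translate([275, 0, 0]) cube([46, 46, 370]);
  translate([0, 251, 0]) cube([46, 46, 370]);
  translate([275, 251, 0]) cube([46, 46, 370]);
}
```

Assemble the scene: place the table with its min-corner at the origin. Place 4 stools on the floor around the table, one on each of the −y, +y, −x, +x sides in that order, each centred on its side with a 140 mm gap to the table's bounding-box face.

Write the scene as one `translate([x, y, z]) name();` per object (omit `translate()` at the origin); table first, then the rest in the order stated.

table();
translate([211, -437, 0]) stool();
translate([211, 1035, 0]) stool();
translate([-461, 299, 0]) stool();
translate([883, 299, 0]) stool();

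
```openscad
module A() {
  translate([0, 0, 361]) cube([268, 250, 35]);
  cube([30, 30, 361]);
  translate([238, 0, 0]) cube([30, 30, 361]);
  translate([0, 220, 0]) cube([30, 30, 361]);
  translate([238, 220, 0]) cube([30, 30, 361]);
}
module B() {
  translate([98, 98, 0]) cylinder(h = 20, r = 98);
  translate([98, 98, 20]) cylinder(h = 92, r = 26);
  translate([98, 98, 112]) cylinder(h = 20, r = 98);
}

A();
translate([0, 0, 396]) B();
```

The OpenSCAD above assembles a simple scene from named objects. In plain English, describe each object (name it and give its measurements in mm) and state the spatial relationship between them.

A is a simple wooden stool: a rectangular seat 268 mm (x) by 250 mm (y), 35 mm thick, top face at z = 396 mm, on four square legs, each 30×30 mm in cross-section. The legs rest on z = 0, each flush with a corner of the seat.

B is a spool: two coaxial disc flanges of radius 98 mm and thickness 20 mm, joined by a core cylinder of radius 26 mm and height 92 mm. The lower flange rests on z = 0 and the three cylinders share a vertical axis.

The spool is on top of the stool.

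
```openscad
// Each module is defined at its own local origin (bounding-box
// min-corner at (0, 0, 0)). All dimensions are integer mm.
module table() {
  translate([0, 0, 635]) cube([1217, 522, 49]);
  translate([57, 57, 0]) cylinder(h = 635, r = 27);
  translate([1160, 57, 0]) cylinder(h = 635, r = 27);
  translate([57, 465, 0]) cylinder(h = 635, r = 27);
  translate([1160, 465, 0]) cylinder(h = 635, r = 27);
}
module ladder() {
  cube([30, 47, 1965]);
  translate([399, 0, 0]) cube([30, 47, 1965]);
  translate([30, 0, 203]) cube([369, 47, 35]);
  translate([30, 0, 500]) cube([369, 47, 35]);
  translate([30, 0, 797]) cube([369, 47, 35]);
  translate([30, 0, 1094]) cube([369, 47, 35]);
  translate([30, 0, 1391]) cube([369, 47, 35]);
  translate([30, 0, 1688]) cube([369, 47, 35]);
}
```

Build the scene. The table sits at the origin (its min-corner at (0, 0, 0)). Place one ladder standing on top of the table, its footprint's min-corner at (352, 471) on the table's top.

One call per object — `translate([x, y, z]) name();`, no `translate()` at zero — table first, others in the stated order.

table();
translate([352, 471, 684]) ladder();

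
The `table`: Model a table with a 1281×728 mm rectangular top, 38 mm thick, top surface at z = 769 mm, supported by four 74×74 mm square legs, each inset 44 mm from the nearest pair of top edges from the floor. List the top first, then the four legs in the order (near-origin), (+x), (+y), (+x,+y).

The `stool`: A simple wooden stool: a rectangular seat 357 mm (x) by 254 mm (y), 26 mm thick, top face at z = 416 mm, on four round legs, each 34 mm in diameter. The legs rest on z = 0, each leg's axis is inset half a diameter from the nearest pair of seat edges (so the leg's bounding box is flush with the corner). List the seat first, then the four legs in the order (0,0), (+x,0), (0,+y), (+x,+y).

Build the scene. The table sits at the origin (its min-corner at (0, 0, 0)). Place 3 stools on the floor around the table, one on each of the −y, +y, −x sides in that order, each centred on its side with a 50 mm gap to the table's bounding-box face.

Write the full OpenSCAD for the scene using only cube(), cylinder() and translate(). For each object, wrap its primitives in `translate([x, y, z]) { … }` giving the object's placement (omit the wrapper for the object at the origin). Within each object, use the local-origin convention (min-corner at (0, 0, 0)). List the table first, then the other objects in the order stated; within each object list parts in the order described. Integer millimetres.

translate([0, 0, 731]) cube([1281, 728, 38]);
translate([44, 44, 0]) cube([74, 74, 731]);
translate([1163, 44, 0]) cube([74, 74, 731]);
translate([44, 610, 0]) cube([74, 74, 731]);
translate([1163, 610, 0]) cube([74, 74, 731]);
translate([462, -304, 0]) {
  translate([0, 0, 390]) cube([357, 254, 26]);
  translate([17, 17, 0]) cylinder(h = 390, r = 17);
  translate([340, 17, 0]) cylinder(h = 390, r = 17);
  translate([17, 237, 0]) cylinder(h = 390, r = 17);
  translate([340, 237, 0]) cylinder(h = 390, r = 17);
}
translate([462, 778, 0]) {
  translate([0, 0, 390]) cube([357, 254, 26]);
  translate([17, 17, 0]) cylinder(h = 390, r = 17);
  translate([340, 17, 0]) cylinder(h = 390, r = 17);
  translate([17, 237, 0]) cylinder(h = 390, r = 17);
  translate([340, 237, 0]) cylinder(h = 390, r = 17);
}
translate([-407, 237, 0]) {
  translate([0, 0, 390]) cube([357, 254, 26]);
  translate([17, 17, 0]) cylinder(h = 390, r = 17);
  translate([340, 17, 0]) cylinder(h = 390, r = 17);
  translate([17, 237, 0]) cylinder(h = 390, r = 17);
  translate([340, 237, 0]) cylinder(h = 390, r = 17);
}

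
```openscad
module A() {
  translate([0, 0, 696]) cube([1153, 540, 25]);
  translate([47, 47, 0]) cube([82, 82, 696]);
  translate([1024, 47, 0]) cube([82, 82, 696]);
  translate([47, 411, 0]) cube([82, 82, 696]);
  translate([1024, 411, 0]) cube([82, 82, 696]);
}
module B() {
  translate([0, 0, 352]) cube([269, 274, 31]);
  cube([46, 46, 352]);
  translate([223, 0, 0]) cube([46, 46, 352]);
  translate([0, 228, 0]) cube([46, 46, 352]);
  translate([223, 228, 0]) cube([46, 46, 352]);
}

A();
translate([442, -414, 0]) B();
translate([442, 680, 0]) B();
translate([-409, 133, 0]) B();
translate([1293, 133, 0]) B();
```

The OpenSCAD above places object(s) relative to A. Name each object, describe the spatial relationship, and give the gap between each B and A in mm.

A is a table. B is a stool. Four stools sit around the table at the −y, +y, −x, +x sides. The gap between each stool and the table is 140 mm.

Each stool's nearest face is 140 mm from the table's bounding box.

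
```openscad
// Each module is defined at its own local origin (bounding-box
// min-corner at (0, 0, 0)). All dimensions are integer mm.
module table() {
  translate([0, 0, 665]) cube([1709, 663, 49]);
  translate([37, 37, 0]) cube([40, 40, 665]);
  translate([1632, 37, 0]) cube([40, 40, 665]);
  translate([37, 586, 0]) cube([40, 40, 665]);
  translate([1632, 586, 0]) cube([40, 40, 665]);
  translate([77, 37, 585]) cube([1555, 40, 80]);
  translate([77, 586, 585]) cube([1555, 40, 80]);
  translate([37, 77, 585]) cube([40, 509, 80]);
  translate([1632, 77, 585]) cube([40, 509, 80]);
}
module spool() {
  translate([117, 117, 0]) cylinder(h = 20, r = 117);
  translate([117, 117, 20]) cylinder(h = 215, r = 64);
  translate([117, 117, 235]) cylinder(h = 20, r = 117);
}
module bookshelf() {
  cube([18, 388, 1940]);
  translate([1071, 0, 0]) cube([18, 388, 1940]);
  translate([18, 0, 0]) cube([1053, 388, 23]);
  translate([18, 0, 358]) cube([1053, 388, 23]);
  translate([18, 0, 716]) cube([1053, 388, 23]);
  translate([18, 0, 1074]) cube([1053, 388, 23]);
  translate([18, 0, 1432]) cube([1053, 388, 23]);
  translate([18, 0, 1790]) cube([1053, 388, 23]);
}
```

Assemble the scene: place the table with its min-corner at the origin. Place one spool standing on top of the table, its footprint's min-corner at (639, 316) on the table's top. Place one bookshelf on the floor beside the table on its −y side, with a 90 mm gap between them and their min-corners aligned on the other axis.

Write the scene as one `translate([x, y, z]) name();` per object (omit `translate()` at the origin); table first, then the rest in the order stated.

table();
translate([639, 316, 714]) spool();
translate([0, -478, 0]) bookshelf();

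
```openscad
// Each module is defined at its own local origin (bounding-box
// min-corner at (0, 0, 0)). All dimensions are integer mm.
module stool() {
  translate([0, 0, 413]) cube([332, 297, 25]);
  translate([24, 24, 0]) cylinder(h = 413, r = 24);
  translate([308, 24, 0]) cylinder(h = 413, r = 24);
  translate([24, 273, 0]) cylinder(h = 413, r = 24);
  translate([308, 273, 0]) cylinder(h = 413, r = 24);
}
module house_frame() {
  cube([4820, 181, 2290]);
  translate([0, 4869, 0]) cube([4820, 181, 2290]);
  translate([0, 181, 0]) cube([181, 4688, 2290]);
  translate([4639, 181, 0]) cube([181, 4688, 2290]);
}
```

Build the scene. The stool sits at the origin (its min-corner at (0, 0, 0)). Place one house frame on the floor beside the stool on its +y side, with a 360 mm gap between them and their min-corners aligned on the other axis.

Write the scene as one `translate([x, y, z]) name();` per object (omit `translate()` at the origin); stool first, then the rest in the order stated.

stool();
translate([0, 657, 0]) house_frame();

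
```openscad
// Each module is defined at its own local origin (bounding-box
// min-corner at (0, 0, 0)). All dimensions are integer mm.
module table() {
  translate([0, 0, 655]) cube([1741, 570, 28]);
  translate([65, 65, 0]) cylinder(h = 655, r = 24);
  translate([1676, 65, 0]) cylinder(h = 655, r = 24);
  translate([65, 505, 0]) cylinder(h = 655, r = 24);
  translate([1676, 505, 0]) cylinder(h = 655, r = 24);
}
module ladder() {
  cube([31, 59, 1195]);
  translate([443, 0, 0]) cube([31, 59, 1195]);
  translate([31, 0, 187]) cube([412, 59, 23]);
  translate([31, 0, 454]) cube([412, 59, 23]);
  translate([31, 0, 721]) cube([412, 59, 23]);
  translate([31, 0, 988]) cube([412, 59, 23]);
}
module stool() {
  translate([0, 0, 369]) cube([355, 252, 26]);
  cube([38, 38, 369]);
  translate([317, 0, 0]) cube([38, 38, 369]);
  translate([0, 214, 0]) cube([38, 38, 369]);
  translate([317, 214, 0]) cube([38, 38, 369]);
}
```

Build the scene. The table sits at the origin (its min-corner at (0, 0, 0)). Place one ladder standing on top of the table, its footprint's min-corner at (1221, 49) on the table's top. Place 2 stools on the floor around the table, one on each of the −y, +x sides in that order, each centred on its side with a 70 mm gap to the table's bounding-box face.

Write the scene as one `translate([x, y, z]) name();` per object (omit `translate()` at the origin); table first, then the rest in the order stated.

table();
translate([1221, 49, 683]) ladder();
translate([693, -322, 0]) stool();
translate([1811, 159, 0]) stool();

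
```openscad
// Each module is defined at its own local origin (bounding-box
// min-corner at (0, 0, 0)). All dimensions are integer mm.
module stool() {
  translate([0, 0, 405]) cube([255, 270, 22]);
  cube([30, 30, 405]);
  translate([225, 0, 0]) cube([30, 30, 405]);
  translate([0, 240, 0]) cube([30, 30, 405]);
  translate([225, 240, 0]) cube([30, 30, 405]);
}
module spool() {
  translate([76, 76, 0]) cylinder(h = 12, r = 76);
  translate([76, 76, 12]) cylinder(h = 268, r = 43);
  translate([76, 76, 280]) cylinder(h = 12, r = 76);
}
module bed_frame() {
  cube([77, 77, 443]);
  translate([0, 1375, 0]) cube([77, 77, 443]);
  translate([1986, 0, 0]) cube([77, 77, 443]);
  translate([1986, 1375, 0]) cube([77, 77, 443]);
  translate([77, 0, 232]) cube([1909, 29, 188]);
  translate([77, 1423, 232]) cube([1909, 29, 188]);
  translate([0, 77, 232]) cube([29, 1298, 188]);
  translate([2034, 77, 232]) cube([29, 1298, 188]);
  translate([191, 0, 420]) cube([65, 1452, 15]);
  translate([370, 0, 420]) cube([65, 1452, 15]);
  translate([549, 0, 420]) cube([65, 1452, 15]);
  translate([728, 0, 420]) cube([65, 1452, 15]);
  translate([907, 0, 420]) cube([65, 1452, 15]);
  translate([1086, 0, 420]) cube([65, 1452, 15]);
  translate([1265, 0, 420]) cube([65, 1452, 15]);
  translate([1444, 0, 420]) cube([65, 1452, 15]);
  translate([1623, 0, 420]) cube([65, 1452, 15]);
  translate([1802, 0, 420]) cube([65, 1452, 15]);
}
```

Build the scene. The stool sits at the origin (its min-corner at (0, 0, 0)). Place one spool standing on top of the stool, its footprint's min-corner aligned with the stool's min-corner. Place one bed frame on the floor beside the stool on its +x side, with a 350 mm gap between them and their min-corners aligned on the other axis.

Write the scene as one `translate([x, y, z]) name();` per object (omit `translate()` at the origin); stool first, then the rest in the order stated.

stool();
translate([0, 0, 427]) spool();
translate([605, 0, 0]) bed_frame();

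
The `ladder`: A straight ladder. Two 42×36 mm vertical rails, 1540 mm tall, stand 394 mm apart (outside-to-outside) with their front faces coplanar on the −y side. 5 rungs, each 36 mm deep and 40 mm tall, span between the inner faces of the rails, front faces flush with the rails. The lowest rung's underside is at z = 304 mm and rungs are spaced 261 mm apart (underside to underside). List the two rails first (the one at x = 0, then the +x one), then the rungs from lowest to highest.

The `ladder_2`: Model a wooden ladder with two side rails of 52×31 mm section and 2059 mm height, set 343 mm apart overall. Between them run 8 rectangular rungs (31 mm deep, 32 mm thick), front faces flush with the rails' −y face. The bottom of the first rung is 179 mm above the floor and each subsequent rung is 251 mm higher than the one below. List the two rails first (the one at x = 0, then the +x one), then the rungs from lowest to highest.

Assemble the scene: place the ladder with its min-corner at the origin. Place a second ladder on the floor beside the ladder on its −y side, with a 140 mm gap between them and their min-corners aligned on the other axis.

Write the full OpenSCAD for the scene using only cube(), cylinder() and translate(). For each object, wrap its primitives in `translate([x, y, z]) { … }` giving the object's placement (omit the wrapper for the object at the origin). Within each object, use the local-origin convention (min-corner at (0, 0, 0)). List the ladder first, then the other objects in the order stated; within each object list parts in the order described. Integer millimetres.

cube([42, 36, 1540]);
translate([352, 0, 0]) cube([42, 36, 1540]);
translate([42, 0, 304]) cube([310, 36, 40]);
translate([42, 0, 565]) cube([310, 36, 40]);
translate([42, 0, 826]) cube([310, 36, 40]);
translate([42, 0, 1087]) cube([310, 36, 40]);
translate([42, 0, 1348]) cube([310, 36, 40]);
translate([0, -171, 0]) {
  cube([52, 31, 2059]);
  translate([291, 0, 0]) cube([52, 31, 2059]);
  translate([52, 0, 179]) cube([239, 31, 32]);
  translate([52, 0, 430]) cube([239, 31, 32]);
  translate([52, 0, 681]) cube([239, 31, 32]);
  translate([52, 0, 932]) cube([239, 31, 32]);
  translate([52, 0, 1183]) cube([239, 31, 32]);
  translate([52, 0, 1434]) cube([239, 31, 32]);
  translate([52, 0, 1685]) cube([239, 31, 32]);
  translate([52, 0, 1936]) cube([239, 31, 32]);
}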